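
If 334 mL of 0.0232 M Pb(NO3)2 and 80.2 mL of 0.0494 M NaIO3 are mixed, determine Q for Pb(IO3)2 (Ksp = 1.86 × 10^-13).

Total volume = 334 + 80.2 = 414.2 mL.
[Pb^2+] = 2.32 × 10^-2 × (334/414.2) = 1.871 x 10^-2 M
[IO3^-] = 4.94 × 10^-2 × (80.2/414.2) = 9.565 × 10^-3 M
Pb(IO3)2(s) ⇌ Pb^2+ + 2 IO3^-, so Q = [Pb^2+][IO3^-]^2
Q = (1.871 × 10^-2)(9.565 × 10^-3)^2 = 1.71 × 10^-6
Q > Ksp, so Pb(IO3)2 will precipitate.

Q ≈ 1.71 x 10^-6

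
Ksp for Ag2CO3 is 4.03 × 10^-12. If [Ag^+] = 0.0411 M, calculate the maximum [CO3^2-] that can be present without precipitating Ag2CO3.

Ag2CO3(s) ⇌ 2 Ag^+ + CO3^2-
Ksp = [Ag^+]^2[CO3^2-]
Precipitation begins when Q = Ksp. With [Ag^+] = 0.0411 M:
4.03 × 10^-12 = (0.0411)^2 × [CO3^2-]
[CO3^2-] = (4.03 × 10^-12 / 1.689 × 10^-3) = 2.39 x 10^-9 M

[CO3^2-] ≈ 2.39 × 10^-9 M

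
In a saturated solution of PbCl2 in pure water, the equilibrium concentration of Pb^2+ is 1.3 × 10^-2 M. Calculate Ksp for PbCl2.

PbCl2(s) ⇌ Pb^2+(aq) + 2 Cl^-(aq)
Stoichiometry gives [Cl^-] = (2/1)[Pb^2+] = 2.60 x 10^-2 M.
Ksp = [Pb^2+][Cl^-]^2
Ksp = 1.3 × 10^-2 × (2.60 × 10^-2)^2 = 8.8 × 10^-6

8.8e-6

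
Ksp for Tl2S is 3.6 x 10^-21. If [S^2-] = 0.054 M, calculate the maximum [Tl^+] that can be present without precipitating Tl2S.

Tl2S(s) ⇌ 2 Tl^+ + S^2-
Ksp = [Tl^+]^2[S^2-]
Precipitation begins when Q = Ksp. With [S^2-] = 0.054 M:
3.6 x 10^-21 = (0.054) × [Tl^+]^2
[Tl^+] = (3.6 x 10^-21 / 5.4 x 10^-2)^(1/2) = 2.6 × 10^-10 M

[Tl^+] = 2.6 × 10^-10 M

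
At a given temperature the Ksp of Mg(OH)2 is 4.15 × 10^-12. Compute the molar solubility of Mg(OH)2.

1.01e-4 M

Mg(OH)2(s) <=> Mg^2+ + 2 OH^-
Ksp = [Mg^2+][OH^-]^2
For each mole of Mg(OH)2 that dissolves: [Mg^2+] = s, [OH^-] = 2s.
Ksp = s(2s)^2 = 4s^3
s = (4.15 × 10^-12 / 4)^(1/3) = 1.01 x 10^-4 M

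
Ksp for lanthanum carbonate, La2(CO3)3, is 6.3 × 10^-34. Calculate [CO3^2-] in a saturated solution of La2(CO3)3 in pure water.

[CO3^2-] ≈ 2.7 x 10^-7 M

La2(CO3)3(s) <=> 2 La^3+ + 3 CO3^2-
Ksp = [La^3+]^2[CO3^2-]^3
With molar solubility s: [La^3+] = 2s, [CO3^2-] = 3s.
So Ksp = (2s)^2 × (3s)^3 = 108s^5
s^5 = 6.3 × 10^-34 / 108, so s = 8.98 × 10^-8 M
[CO3^2-] = 3s = 2.7 x 10^-7 M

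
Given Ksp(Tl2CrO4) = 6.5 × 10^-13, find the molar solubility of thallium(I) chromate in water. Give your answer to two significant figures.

s = 5.5 × 10^-5 M

Tl2CrO4(s) ⇌ 2 Tl^+(aq) + CrO4^2-(aq)
Ksp = [Tl^+]^2[CrO4^2-]
Let s = molar solubility. Then [Tl^+] = 2s and [CrO4^2-] = s.
So Ksp = (2s)^2 × s = 4s^3
Solving, s = (6.5 × 10^-13/4)^(1/3) = 5.5 × 10^-5 M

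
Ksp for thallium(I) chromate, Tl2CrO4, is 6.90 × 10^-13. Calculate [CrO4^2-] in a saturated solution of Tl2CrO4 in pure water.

[CrO4^2-] ≈ 5.57 × 10^-5 M

Tl2CrO4(s) <=> 2 Tl^+(aq) + CrO4^2-(aq)
Ksp = [Tl^+]^2[CrO4^2-]
Let s = molar solubility. Then [Tl^+] = 2s and [CrO4^2-] = s.
So Ksp = (2s)^2 × s = 4s^3
s = (6.90 × 10^-13 / 4)^(1/3) = 5.567 × 10^-5 M
[CrO4^2-] = s = 5.57 x 10^-5 M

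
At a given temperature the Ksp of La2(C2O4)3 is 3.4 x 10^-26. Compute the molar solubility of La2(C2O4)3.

s = 3.2 x 10^-6 M

La2(C2O4)3(s) ⇌ 2 La^3+(aq) + 3 C2O4^2-(aq)
Ksp = [La^3+]^2[C2O4^2-]^3
For each mole of La2(C2O4)3 that dissolves: [La^3+] = 2s, [C2O4^2-] = 3s.
So Ksp = (2s)^2 × (3s)^3 = 108s^5
s = (3.4 x 10^-26 / 108)^(1/5) = 3.2 x 10^-6 M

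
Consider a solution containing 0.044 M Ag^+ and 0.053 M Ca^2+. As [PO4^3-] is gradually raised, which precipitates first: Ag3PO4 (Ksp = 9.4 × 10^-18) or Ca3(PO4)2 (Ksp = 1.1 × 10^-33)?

Ca3(PO4)2

Precipitation of each salt starts when its ion product equals its Ksp.
For Ag3PO4: 9.4 × 10^-18 = (0.044)^3 × [PO4^3-]  ⇒  [PO4^3-] = 1.1 × 10^-13 M.
For Ca3(PO4)2: 1.1 × 10^-33 = (0.053)^3 × [PO4^3-]^2  ⇒  [PO4^3-] = 2.7 x 10^-15 M.
The salt with the lower threshold [PO4^3-] precipitates first: Ca3(PO4)2.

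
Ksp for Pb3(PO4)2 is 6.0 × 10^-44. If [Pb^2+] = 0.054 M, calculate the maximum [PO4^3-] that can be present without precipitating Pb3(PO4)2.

Pb3(PO4)2(s) ⇌ 3 Pb^2+ + 2 PO4^3-
Ksp = [Pb^2+]^3[PO4^3-]^2
Precipitation begins when Q = Ksp. With [Pb^2+] = 0.054 M:
6.0 × 10^-44 = (0.054)^3 × [PO4^3-]^2
[PO4^3-] = (6.0 × 10^-44 / 1.57 x 10^-4)^(1/2) = 2.0 × 10^-20 M

[PO4^3-] = 2.0 × 10^-20 M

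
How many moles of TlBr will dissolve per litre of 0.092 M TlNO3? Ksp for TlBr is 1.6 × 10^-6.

1.7e-5 M

TlBr(s) ⇌ Tl^+ + Br^-
Ksp = [Tl^+][Br^-]
If s mol/L dissolves here, [Tl^+] = 0.092 + s ≈ 0.092, [Br^-] = s (Ksp is small, so little additional dissolves).
Ksp ≈ 0.092 × s
s = 1.7 x 10^-5 M
Check: s = 1.7 × 10^-5 ≪ 0.092, so the approximation is valid.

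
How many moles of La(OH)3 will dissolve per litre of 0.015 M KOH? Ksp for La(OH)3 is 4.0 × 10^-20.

La(OH)3(s) <=> La^3+(aq) + 3 OH^-(aq)
Ksp = [La^3+][OH^-]^3
Let s be the molar solubility in this solution. [La^3+] = s, [OH^-] = 0.015 + 3s ≈ 0.015 (since OH^- from KOH dominates).
Ksp ≈ s × (0.015)^3
s = 1.2 × 10^-14 M
Check: 3s = 3.6 × 10^-14 ≪ 0.015, so the approximation is valid.

s ≈ 1.2e-14 M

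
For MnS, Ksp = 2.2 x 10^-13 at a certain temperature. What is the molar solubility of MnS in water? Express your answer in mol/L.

MnS(s) ⇌ Mn^2+ + S^2-
Ksp = [Mn^2+][S^2-]
With molar solubility s: [Mn^2+] = s, [S^2-] = s.
Ksp = (s)(s) = s^2
s = (2.2 x 10^-13)^(1/2) = 4.7 × 10^-7 M

s = 4.7 × 10^-7 M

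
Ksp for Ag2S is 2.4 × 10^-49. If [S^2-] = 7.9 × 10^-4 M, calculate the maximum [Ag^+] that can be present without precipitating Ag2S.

Ag2S(s) ⇌ 2 Ag^+ + S^2-
Ksp = [Ag^+]^2[S^2-]
Precipitation begins when Q = Ksp. With [S^2-] = 7.9 × 10^-4 M:
2.4 × 10^-49 = (7.9 × 10^-4) × [Ag^+]^2
[Ag^+] = (2.4 × 10^-49 / 7.9 x 10^-4)^(1/2) = 1.7 × 10^-23 M

1.7 × 10^-23 M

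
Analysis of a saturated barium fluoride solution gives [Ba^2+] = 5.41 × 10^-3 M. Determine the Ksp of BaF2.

Ksp = 6.33 x 10^-7

BaF2(s) <=> Ba^2+ + 2 F^-
Stoichiometry gives [F^-] = (2/1)[Ba^2+] = 1.082 × 10^-2 M.
Ksp = [Ba^2+][F^-]^2
Ksp = 5.41 x 10^-3 × (1.082 × 10^-2)^2 = 6.33 × 10^-7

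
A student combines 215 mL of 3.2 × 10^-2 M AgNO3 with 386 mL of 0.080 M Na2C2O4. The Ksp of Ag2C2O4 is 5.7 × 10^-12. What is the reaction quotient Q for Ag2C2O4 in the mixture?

Total volume = 215 + 386 = 601 mL.
[Ag^+] = 3.2 × 10^-2 × (215/601) = 1.14 x 10^-2 M
[C2O4^2-] = 8.0 × 10^-2 × (386/601) = 5.14 × 10^-2 M
Ag2C2O4(s) ⇌ 2 Ag^+(aq) + C2O4^2-(aq), so Q = [Ag^+]^2[C2O4^2-]
Q = (1.14 × 10^-2)^2(5.14 × 10^-2) = 6.7 × 10^-6
Q > Ksp, so Ag2C2O4 will precipitate.

Q ≈ 6.7 × 10^-6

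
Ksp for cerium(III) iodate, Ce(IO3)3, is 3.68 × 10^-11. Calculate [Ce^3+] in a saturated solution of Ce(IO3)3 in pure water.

1.08e-3 M

Ce(IO3)3(s) <=> Ce^3+ + 3 IO3^-
Ksp = [Ce^3+][IO3^-]^3
With molar solubility s: [Ce^3+] = s, [IO3^-] = 3s.
So Ksp = s × (3s)^3 = 27s^4
s^4 = 3.68 × 10^-11 / 27, so s = 1.080 x 10^-3 M
[Ce^3+] = s = 1.08 × 10^-3 M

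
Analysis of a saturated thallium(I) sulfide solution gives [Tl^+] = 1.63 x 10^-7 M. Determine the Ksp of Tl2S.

Tl2S(s) <=> 2 Tl^+(aq) + S^2-(aq)
Stoichiometry gives [S^2-] = (1/2)[Tl^+] = 8.150 × 10^-8 M.
Ksp = [Tl^+]^2[S^2-]
Ksp = (1.63 x 10^-7)^2 × 8.150 × 10^-8 = 2.17 × 10^-21

Ksp ≈ 2.17e-21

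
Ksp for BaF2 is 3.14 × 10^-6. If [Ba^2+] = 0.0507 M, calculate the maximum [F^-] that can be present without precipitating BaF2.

[F^-] ≈ 7.87e-3 M

BaF2(s) ⇌ Ba^2+(aq) + 2 F^-(aq)
Ksp = [Ba^2+][F^-]^2
Precipitation begins when Q = Ksp. With [Ba^2+] = 0.0507 M:
3.14 × 10^-6 = (0.0507) × [F^-]^2
[F^-] = (3.14 × 10^-6 / 5.07 × 10^-2)^(1/2) = 7.87 × 10^-3 M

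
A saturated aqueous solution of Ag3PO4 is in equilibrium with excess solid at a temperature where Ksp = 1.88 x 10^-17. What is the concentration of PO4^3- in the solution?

Ag3PO4(s) <=> 3 Ag^+(aq) + PO4^3-(aq)
Ksp = [Ag^+]^3[PO4^3-]
Let s = molar solubility. Then [Ag^+] = 3s and [PO4^3-] = s.
Substituting: Ksp = (3s)^3s = 27s^4
Solving, s = (1.88 x 10^-17/27)^(1/4) = 2.889 × 10^-5 M
[PO4^3-] = s = 2.89 × 10^-5 M

[PO4^3-] = 2.89 × 10^-5 M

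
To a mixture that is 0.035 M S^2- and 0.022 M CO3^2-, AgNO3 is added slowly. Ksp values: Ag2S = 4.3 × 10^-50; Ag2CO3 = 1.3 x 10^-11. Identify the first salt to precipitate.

Ag2S

Each salt begins to precipitate when Q = Ksp, i.e. when [Ag^+] reaches its threshold.
For Ag2S: 4.3 × 10^-50 = 0.035 × [Ag^+]^2  ⇒  [Ag^+] = 1.1 × 10^-24 M.
For Ag2CO3: 1.3 x 10^-11 = 0.022 × [Ag^+]^2  ⇒  [Ag^+] = 2.4 x 10^-5 M.
The salt with the lower threshold [Ag^+] precipitates first: Ag2S.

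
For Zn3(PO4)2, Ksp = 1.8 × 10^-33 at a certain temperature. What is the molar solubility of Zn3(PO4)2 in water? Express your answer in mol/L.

Zn3(PO4)2(s) ⇌ 3 Zn^2+(aq) + 2 PO4^3-(aq)
Ksp = [Zn^2+]^3[PO4^3-]^2
If s mol/L of Zn3(PO4)2 dissolves, [Zn^2+] = 3s and [PO4^3-] = 2s.
Substituting: Ksp = (3s)^3(2s)^2 = 108s^5
s = (1.8 × 10^-33 / 108)^(1/5) = 1.1 × 10^-7 M

1.1 x 10^-7 M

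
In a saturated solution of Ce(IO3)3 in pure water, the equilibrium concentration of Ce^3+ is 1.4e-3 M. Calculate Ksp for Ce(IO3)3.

Ce(IO3)3(s) <=> Ce^3+(aq) + 3 IO3^-(aq)
Stoichiometry gives [IO3^-] = (3/1)[Ce^3+] = 4.20 × 10^-3 M.
Ksp = [Ce^3+][IO3^-]^3
Ksp = 1.4 x 10^-3 × (4.20 x 10^-3)^3 = 1.0 × 10^-10

Ksp ≈ 1.0 × 10^-10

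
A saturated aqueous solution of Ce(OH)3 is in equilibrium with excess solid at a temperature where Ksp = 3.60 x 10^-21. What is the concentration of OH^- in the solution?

Ce(OH)3(s) <=> Ce^3+ + 3 OH^-
Ksp = [Ce^3+][OH^-]^3
If s mol/L of Ce(OH)3 dissolves, [Ce^3+] = s and [OH^-] = 3s.
So Ksp = s × (3s)^3 = 27s^4
s = (3.60 x 10^-21 / 27)^(1/4) = 3.398 x 10^-6 M
[OH^-] = 3s = 1.02 × 10^-5 M

1.02 x 10^-5 M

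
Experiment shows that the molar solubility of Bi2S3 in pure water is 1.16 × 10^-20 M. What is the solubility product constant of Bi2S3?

Bi2S3(s) ⇌ 2 Bi^3+(aq) + 3 S^2-(aq)
Let s = molar solubility. Then [Bi^3+] = 2s and [S^2-] = 3s.
Ksp = [Bi^3+]^2[S^2-]^3
Ksp = (2s)^2(3s)^3 = 108s^5
With s = 1.16 x 10^-20: Ksp = 2.27 × 10^-98

Ksp = 2.27e-98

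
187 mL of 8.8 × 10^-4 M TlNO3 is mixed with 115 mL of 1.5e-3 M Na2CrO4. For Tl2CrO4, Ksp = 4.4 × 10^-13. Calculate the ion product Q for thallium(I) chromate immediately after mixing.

Q ≈ 1.7 × 10^-10

Total volume = 187 + 115 = 302 mL.
[Tl^+] = 8.8 x 10^-4 × (187/302) = 5.45 × 10^-4 M
[CrO4^2-] = 1.5 × 10^-3 × (115/302) = 5.71 x 10^-4 M
Tl2CrO4(s) ⇌ 2 Tl^+(aq) + CrO4^2-(aq), so Q = [Tl^+]^2[CrO4^2-]
Q = (5.45 × 10^-4)^2(5.71 × 10^-4) = 1.7 × 10^-10
Q > Ksp, so Tl2CrO4 will precipitate.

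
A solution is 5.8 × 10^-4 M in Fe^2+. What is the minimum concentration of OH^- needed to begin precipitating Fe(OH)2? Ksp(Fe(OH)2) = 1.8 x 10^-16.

Fe(OH)2(s) ⇌ Fe^2+(aq) + 2 OH^-(aq)
Ksp = [Fe^2+][OH^-]^2
Precipitation begins when Q = Ksp. With [Fe^2+] = 5.8 × 10^-4 M:
1.8 x 10^-16 = (5.8 × 10^-4) × [OH^-]^2
[OH^-] = (1.8 x 10^-16 / 5.8 x 10^-4)^(1/2) = 5.6 × 10^-7 M

[OH^-] ≈ 5.6 × 10^-7 M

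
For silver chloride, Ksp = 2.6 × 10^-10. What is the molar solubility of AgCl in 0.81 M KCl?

AgCl(s) ⇌ Ag^+ + Cl^-
Ksp = [Ag^+][Cl^-]
If s mol/L dissolves here, [Ag^+] = s, [Cl^-] = 0.81 + s ≈ 0.81 (since Cl^- from KCl dominates).
Ksp ≈ s × 0.81
s = 3.2 x 10^-10 M
Check: s = 3.2 x 10^-10 ≪ 0.81, so the approximation is valid.

3.2 x 10^-10 M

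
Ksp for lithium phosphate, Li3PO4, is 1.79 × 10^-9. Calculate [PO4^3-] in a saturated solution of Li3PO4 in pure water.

Li3PO4(s) ⇌ 3 Li^+ + PO4^3-
Ksp = [Li^+]^3[PO4^3-]
Let s = molar solubility. Then [Li^+] = 3s and [PO4^3-] = s.
So Ksp = (3s)^3 × s = 27s^4
Solving, s = (1.79 × 10^-9/27)^(1/4) = 2.853 x 10^-3 M
[PO4^3-] = s = 2.85 x 10^-3 M

2.85 × 10^-3 M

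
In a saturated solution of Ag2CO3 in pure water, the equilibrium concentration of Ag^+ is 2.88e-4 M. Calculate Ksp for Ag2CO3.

Ag2CO3(s) ⇌ 2 Ag^+ + CO3^2-
Stoichiometry gives [CO3^2-] = (1/2)[Ag^+] = 1.440 x 10^-4 M.
Ksp = [Ag^+]^2[CO3^2-]
Ksp = (2.88 × 10^-4)^2 × 1.440 × 10^-4 = 1.19 × 10^-11

1.19 × 10^-11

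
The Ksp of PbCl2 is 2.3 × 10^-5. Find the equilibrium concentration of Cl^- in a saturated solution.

PbCl2(s) <=> Pb^2+ + 2 Cl^-
Ksp = [Pb^2+][Cl^-]^2
Let s = molar solubility. Then [Pb^2+] = s and [Cl^-] = 2s.
So Ksp = s × (2s)^2 = 4s^3
s^3 = 2.3 × 10^-5 / 4, so s = 1.79 x 10^-2 M
[Cl^-] = 2s = 3.6 x 10^-2 M

3.6 × 10^-2 M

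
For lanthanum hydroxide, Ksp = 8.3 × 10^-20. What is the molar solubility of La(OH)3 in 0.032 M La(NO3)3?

La(OH)3(s) ⇌ La^3+(aq) + 3 OH^-(aq)
Ksp = [La^3+][OH^-]^3
Let s be the molar solubility in this solution. [La^3+] = 0.032 + s ≈ 0.032, [OH^-] = 3s (common-ion effect: La^3+ is already 0.032 M).
Ksp ≈ 0.032 × (3s)^3
s = 4.6 x 10^-7 M
Check: s = 4.6 × 10^-7 ≪ 0.032, so the approximation is valid.

s ≈ 4.6e-7 M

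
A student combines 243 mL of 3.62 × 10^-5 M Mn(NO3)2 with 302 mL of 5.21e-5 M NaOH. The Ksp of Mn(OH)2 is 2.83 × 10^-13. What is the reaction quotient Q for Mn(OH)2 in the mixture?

Q = 1.35 x 10^-14

Total volume = 243 + 302 = 545 mL.
[Mn^2+] = 3.62 × 10^-5 × (243/545) = 1.614 x 10^-5 M
[OH^-] = 5.21 x 10^-5 × (302/545) = 2.887 x 10^-5 M
Mn(OH)2(s) ⇌ Mn^2+(aq) + 2 OH^-(aq), so Q = [Mn^2+][OH^-]^2
Q = (1.614 × 10^-5)(2.887 × 10^-5)^2 = 1.35 × 10^-14
Q < Ksp, so no precipitate of Mn(OH)2 forms.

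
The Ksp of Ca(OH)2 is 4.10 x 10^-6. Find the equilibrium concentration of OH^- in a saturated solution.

[OH^-] = 2.02e-2 M

Ca(OH)2(s) ⇌ Ca^2+(aq) + 2 OH^-(aq)
Ksp = [Ca^2+][OH^-]^2
With molar solubility s: [Ca^2+] = s, [OH^-] = 2s.
So Ksp = s × (2s)^2 = 4s^3
s^3 = 4.10 x 10^-6 / 4, so s = 1.008 × 10^-2 M
[OH^-] = 2s = 2.02 × 10^-2 M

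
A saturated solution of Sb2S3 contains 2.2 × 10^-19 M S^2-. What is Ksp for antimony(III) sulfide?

Sb2S3(s) ⇌ 2 Sb^3+ + 3 S^2-
Stoichiometry gives [Sb^3+] = (2/3)[S^2-] = 1.47 × 10^-19 M.
Ksp = [Sb^3+]^2[S^2-]^3
Ksp = (1.47 × 10^-19)^2 × (2.2 × 10^-19)^3 = 2.3 × 10^-94

2.3 × 10^-94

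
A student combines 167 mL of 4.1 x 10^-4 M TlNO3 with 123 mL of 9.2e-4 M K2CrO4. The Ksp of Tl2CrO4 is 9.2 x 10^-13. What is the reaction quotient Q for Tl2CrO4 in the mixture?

Total volume = 167 + 123 = 290 mL.
[Tl^+] = 4.1 × 10^-4 × (167/290) = 2.36 x 10^-4 M
[CrO4^2-] = 9.2 × 10^-4 × (123/290) = 3.90 x 10^-4 M
Tl2CrO4(s) ⇌ 2 Tl^+(aq) + CrO4^2-(aq), so Q = [Tl^+]^2[CrO4^2-]
Q = (2.36 × 10^-4)^2(3.90 x 10^-4) = 2.2 x 10^-11
Q > Ksp, so Tl2CrO4 will precipitate.

2.2 x 10^-11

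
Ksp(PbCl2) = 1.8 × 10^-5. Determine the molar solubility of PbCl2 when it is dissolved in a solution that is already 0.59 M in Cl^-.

5.2 × 10^-5 M

PbCl2(s) ⇌ Pb^2+(aq) + 2 Cl^-(aq)
Ksp = [Pb^2+][Cl^-]^2
Let s be the molar solubility in this solution. [Pb^2+] = s, [Cl^-] = 0.59 + 2s ≈ 0.59 (Ksp is small, so little additional dissolves).
Ksp ≈ s × (0.59)^2
s = 5.2 × 10^-5 M
Check: 2s = 1.0 x 10^-4 ≪ 0.59, so the approximation is valid.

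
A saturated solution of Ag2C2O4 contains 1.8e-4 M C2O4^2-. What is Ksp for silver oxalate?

Ag2C2O4(s) ⇌ 2 Ag^+ + C2O4^2-
Stoichiometry gives [Ag^+] = (2/1)[C2O4^2-] = 3.60 × 10^-4 M.
Ksp = [Ag^+]^2[C2O4^2-]
Ksp = (3.60 × 10^-4)^2 × 1.8 × 10^-4 = 2.3 x 10^-11

Ksp = 2.3 × 10^-11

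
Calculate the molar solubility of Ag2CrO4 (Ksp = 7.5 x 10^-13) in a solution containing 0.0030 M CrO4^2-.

Ag2CrO4(s) ⇌ 2 Ag^+(aq) + CrO4^2-(aq)
Ksp = [Ag^+]^2[CrO4^2-]
Let s = moles of Ag2CrO4 that dissolve per litre. [Ag^+] = 2s, [CrO4^2-] = 0.0030 + s ≈ 0.0030 (common-ion effect: CrO4^2- is already 0.0030 M).
Ksp ≈ (2s)^2 × 0.0030
s = 7.9 × 10^-6 M
Check: s = 7.9 × 10^-6 ≪ 0.0030, so the approximation is valid.

7.9 x 10^-6 M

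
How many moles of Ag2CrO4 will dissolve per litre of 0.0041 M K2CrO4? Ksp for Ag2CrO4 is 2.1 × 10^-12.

s = 1.1e-5 M

Ag2CrO4(s) ⇌ 2 Ag^+(aq) + CrO4^2-(aq)
Ksp = [Ag^+]^2[CrO4^2-]
If s mol/L dissolves here, [Ag^+] = 2s, [CrO4^2-] = 0.0041 + s ≈ 0.0041 (Ksp is small, so little additional dissolves).
Ksp ≈ (2s)^2 × 0.0041
s = 1.1 × 10^-5 M
Check: s = 1.1 × 10^-5 ≪ 0.0041, so the approximation is valid.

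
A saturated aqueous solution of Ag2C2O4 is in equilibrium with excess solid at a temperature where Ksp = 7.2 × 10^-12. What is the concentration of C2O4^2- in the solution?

[C2O4^2-] = 1.2 × 10^-4 M

Ag2C2O4(s) ⇌ 2 Ag^+ + C2O4^2-
Ksp = [Ag^+]^2[C2O4^2-]
With molar solubility s: [Ag^+] = 2s, [C2O4^2-] = s.
Substituting: Ksp = (2s)^2s = 4s^3
s = (7.2 × 10^-12 / 4)^(1/3) = 1.22 × 10^-4 M
[C2O4^2-] = s = 1.2 × 10^-4 M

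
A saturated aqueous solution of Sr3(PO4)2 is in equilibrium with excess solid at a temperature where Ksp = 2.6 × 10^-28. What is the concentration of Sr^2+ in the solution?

Sr3(PO4)2(s) <=> 3 Sr^2+(aq) + 2 PO4^3-(aq)
Ksp = [Sr^2+]^3[PO4^3-]^2
Let s = molar solubility. Then [Sr^2+] = 3s and [PO4^3-] = 2s.
Substituting: Ksp = (3s)^3(2s)^2 = 108s^5
Solving, s = (2.6 × 10^-28/108)^(1/5) = 1.19 × 10^-6 M
[Sr^2+] = 3s = 3.6 x 10^-6 M

[Sr^2+] = 3.6 × 10^-6 M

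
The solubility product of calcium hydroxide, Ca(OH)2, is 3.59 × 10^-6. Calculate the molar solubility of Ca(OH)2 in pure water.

s = 9.65e-3 M

Ca(OH)2(s) <=> Ca^2+(aq) + 2 OH^-(aq)
Ksp = [Ca^2+][OH^-]^2
For each mole of Ca(OH)2 that dissolves: [Ca^2+] = s, [OH^-] = 2s.
Ksp = s(2s)^2 = 4s^3
Solving, s = (3.59 × 10^-6/4)^(1/3) = 9.65 × 10^-3 M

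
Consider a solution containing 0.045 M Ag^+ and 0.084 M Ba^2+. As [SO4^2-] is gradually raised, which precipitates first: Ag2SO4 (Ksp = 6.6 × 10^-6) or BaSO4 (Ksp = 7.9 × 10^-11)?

BaSO4

Each salt begins to precipitate when Q = Ksp, i.e. when [SO4^2-] reaches its threshold.
For Ag2SO4: 6.6 × 10^-6 = (0.045)^2 × [SO4^2-]  ⇒  [SO4^2-] = 3.3 × 10^-3 M.
For BaSO4: 7.9 × 10^-11 = 0.084 × [SO4^2-]  ⇒  [SO4^2-] = 9.4 x 10^-10 M.
The salt with the lower threshold [SO4^2-] precipitates first: BaSO4.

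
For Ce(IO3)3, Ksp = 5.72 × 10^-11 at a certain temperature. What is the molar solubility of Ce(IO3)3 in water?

Ce(IO3)3(s) ⇌ Ce^3+(aq) + 3 IO3^-(aq)
Ksp = [Ce^3+][IO3^-]^3
For each mole of Ce(IO3)3 that dissolves: [Ce^3+] = s, [IO3^-] = 3s.
Ksp = s(3s)^3 = 27s^4
Solving, s = (5.72 × 10^-11/27)^(1/4) = 1.21 × 10^-3 M

1.21 × 10^-3 M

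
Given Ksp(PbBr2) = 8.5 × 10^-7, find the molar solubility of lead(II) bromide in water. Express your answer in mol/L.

PbBr2(s) ⇌ Pb^2+(aq) + 2 Br^-(aq)
Ksp = [Pb^2+][Br^-]^2
Let s = molar solubility. Then [Pb^2+] = s and [Br^-] = 2s.
Ksp = s(2s)^2 = 4s^3
s = (8.5 × 10^-7 / 4)^(1/3) = 6.0 × 10^-3 M

6.0 × 10^-3 M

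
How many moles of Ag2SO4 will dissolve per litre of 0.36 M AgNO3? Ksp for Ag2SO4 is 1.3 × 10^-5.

Ag2SO4(s) <=> 2 Ag^+ + SO4^2-
Ksp = [Ag^+]^2[SO4^2-]
Let s be the molar solubility in this solution. [Ag^+] = 0.36 + 2s ≈ 0.36, [SO4^2-] = s (common-ion effect: Ag^+ is already 0.36 M).
Ksp ≈ (0.36)^2 × s
s = 1.0 × 10^-4 M
Check: 2s = 2.0 x 10^-4 ≪ 0.36, so the approximation is valid.

s ≈ 1.0 × 10^-4 M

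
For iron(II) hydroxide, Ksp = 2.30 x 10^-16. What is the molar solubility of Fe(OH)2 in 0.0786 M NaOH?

Fe(OH)2(s) ⇌ Fe^2+ + 2 OH^-
Ksp = [Fe^2+][OH^-]^2
Let s = moles of Fe(OH)2 that dissolve per litre. [Fe^2+] = s, [OH^-] = 0.0786 + 2s ≈ 0.0786 (since OH^- from NaOH dominates).
Ksp ≈ s × (0.0786)^2
s = 3.72 x 10^-14 M
Check: 2s = 7.4 × 10^-14 ≪ 0.0786, so the approximation is valid.

s = 3.72e-14 M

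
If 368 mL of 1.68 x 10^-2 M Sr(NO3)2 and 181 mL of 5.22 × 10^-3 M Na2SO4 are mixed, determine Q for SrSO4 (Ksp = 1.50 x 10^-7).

Q ≈ 1.94 × 10^-5

Total volume = 368 + 181 = 549 mL.
[Sr^2+] = 1.68 x 10^-2 × (368/549) = 1.126 × 10^-2 M
[SO4^2-] = 5.22 × 10^-3 × (181/549) = 1.721 × 10^-3 M
SrSO4(s) ⇌ Sr^2+ + SO4^2-, so Q = [Sr^2+][SO4^2-]
Q = (1.126 × 10^-2)(1.721 x 10^-3) = 1.94 × 10^-5
Q > Ksp, so SrSO4 will precipitate.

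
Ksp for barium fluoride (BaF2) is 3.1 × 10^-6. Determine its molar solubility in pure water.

9.2 x 10^-3 M

BaF2(s) ⇌ Ba^2+ + 2 F^-
Ksp = [Ba^2+][F^-]^2
For each mole of BaF2 that dissolves: [Ba^2+] = s, [F^-] = 2s.
Substituting: Ksp = s(2s)^2 = 4s^3
Solving, s = (3.1 × 10^-6/4)^(1/3) = 9.2 × 10^-3 M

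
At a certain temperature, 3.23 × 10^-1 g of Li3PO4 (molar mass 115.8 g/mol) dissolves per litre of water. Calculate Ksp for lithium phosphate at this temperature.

Ksp ≈ 1.63 x 10^-9

Molar solubility s = (3.23 × 10^-1 g/L) / (115.8 g/mol) = 2.789 x 10^-3 M.
Li3PO4(s) ⇌ 3 Li^+(aq) + PO4^3-(aq)
Let s = molar solubility. Then [Li^+] = 3s and [PO4^3-] = s.
Ksp = [Li^+]^3[PO4^3-]
So Ksp = (3s)^3 × s = 27s^4
Ksp = 27 × (2.789 × 10^-3)^4 = 1.63 x 10^-9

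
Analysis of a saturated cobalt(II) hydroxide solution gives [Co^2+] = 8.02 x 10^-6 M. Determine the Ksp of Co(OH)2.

Ksp = 2.06 × 10^-15

Co(OH)2(s) ⇌ Co^2+(aq) + 2 OH^-(aq)
Stoichiometry gives [OH^-] = (2/1)[Co^2+] = 1.604 × 10^-5 M.
Ksp = [Co^2+][OH^-]^2
Ksp = 8.02 × 10^-6 × (1.604 × 10^-5)^2 = 2.06 × 10^-15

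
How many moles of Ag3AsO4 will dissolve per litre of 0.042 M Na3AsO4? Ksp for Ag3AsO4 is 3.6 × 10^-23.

s = 3.2 × 10^-8 M

Ag3AsO4(s) ⇌ 3 Ag^+ + AsO4^3-
Ksp = [Ag^+]^3[AsO4^3-]
Let s = moles of Ag3AsO4 that dissolve per litre. [Ag^+] = 3s, [AsO4^3-] = 0.042 + s ≈ 0.042 (common-ion effect: AsO4^3- is already 0.042 M).
Ksp ≈ (3s)^3 × 0.042
s = 3.2 x 10^-8 M
Check: s = 3.2 x 10^-8 ≪ 0.042, so the approximation is valid.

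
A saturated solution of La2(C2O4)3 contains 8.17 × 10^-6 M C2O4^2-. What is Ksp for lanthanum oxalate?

Ksp = 1.62 × 10^-26

La2(C2O4)3(s) ⇌ 2 La^3+ + 3 C2O4^2-
Stoichiometry gives [La^3+] = (2/3)[C2O4^2-] = 5.447 × 10^-6 M.
Ksp = [La^3+]^2[C2O4^2-]^3
Ksp = (5.447 × 10^-6)^2 × (8.17 × 10^-6)^3 = 1.62 x 10^-26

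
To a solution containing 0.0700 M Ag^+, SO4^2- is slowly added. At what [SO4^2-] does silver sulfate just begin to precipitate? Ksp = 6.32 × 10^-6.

1.29 x 10^-3 M

Ag2SO4(s) <=> 2 Ag^+ + SO4^2-
Ksp = [Ag^+]^2[SO4^2-]
Precipitation begins when Q = Ksp. With [Ag^+] = 0.0700 M:
6.32 × 10^-6 = (0.0700)^2 × [SO4^2-]
[SO4^2-] = (6.32 × 10^-6 / 4.900 × 10^-3) = 1.29 x 10^-3 M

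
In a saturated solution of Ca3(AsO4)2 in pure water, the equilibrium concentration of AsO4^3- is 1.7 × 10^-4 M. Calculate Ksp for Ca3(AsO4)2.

Ca3(AsO4)2(s) ⇌ 3 Ca^2+(aq) + 2 AsO4^3-(aq)
Stoichiometry gives [Ca^2+] = (3/2)[AsO4^3-] = 2.55 × 10^-4 M.
Ksp = [Ca^2+]^3[AsO4^3-]^2
Ksp = (2.55 × 10^-4)^3 × (1.7 × 10^-4)^2 = 4.8 × 10^-19

Ksp ≈ 4.8e-19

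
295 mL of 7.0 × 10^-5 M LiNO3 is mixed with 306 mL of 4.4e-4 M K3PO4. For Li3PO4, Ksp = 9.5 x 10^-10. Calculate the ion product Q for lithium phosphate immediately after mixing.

Total volume = 295 + 306 = 601 mL.
[Li^+] = 7.0 × 10^-5 × (295/601) = 3.44 × 10^-5 M
[PO4^3-] = 4.4 × 10^-4 × (306/601) = 2.24 x 10^-4 M
Li3PO4(s) ⇌ 3 Li^+ + PO4^3-, so Q = [Li^+]^3[PO4^3-]
Q = (3.44 × 10^-5)^3(2.24 x 10^-4) = 9.1 × 10^-18
Q < Ksp, so no precipitate of Li3PO4 forms.

Q ≈ 9.1e-18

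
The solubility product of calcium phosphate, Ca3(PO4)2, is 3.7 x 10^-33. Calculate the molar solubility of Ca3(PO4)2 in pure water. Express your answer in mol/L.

Ca3(PO4)2(s) <=> 3 Ca^2+ + 2 PO4^3-
Ksp = [Ca^2+]^3[PO4^3-]^2
Let s = molar solubility. Then [Ca^2+] = 3s and [PO4^3-] = 2s.
Substituting: Ksp = (3s)^3(2s)^2 = 108s^5
Solving, s = (3.7 x 10^-33/108)^(1/5) = 1.3 × 10^-7 M

s = 1.3 × 10^-7 M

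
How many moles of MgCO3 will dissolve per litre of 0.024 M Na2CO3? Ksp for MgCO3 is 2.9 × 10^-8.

MgCO3(s) <=> Mg^2+(aq) + CO3^2-(aq)
Ksp = [Mg^2+][CO3^2-]
If s mol/L dissolves here, [Mg^2+] = s, [CO3^2-] = 0.024 + s ≈ 0.024 (Ksp is small, so little additional dissolves).
Ksp ≈ s × 0.024
s = 1.2 × 10^-6 M
Check: s = 1.2 × 10^-6 ≪ 0.024, so the approximation is valid.

s ≈ 1.2 x 10^-6 M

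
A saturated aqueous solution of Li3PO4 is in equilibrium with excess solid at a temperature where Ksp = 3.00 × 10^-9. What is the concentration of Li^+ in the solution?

Li3PO4(s) ⇌ 3 Li^+(aq) + PO4^3-(aq)
Ksp = [Li^+]^3[PO4^3-]
For each mole of Li3PO4 that dissolves: [Li^+] = 3s, [PO4^3-] = s.
So Ksp = (3s)^3 × s = 27s^4
Solving, s = (3.00 × 10^-9/27)^(1/4) = 3.247 x 10^-3 M
[Li^+] = 3s = 9.74 × 10^-3 M

[Li^+] ≈ 9.74e-3 M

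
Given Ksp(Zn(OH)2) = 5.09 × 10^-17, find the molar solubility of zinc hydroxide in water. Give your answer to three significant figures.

Zn(OH)2(s) ⇌ Zn^2+(aq) + 2 OH^-(aq)
Ksp = [Zn^2+][OH^-]^2
With molar solubility s: [Zn^2+] = s, [OH^-] = 2s.
Substituting: Ksp = s(2s)^2 = 4s^3
s^3 = 5.09 × 10^-17 / 4, so s = 2.33 × 10^-6 M

2.33 × 10^-6 M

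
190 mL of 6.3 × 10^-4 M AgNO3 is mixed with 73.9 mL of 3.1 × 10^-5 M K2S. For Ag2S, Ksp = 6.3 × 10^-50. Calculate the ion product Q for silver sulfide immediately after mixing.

Total volume = 190 + 73.9 = 263.9 mL.
[Ag^+] = 6.3 × 10^-4 × (190/263.9) = 4.54 × 10^-4 M
[S^2-] = 3.1 × 10^-5 × (73.9/263.9) = 8.68 × 10^-6 M
Ag2S(s) <=> 2 Ag^+(aq) + S^2-(aq), so Q = [Ag^+]^2[S^2-]
Q = (4.54 × 10^-4)^2(8.68 × 10^-6) = 1.8 x 10^-12
Q > Ksp, so Ag2S will precipitate.

Q ≈ 1.8 × 10^-12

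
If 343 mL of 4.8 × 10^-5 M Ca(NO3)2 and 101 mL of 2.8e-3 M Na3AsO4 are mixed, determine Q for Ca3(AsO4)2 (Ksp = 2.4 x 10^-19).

Total volume = 343 + 101 = 444 mL.
[Ca^2+] = 4.8 × 10^-5 × (343/444) = 3.71 x 10^-5 M
[AsO4^3-] = 2.8 × 10^-3 × (101/444) = 6.37 × 10^-4 M
Ca3(AsO4)2(s) ⇌ 3 Ca^2+ + 2 AsO4^3-, so Q = [Ca^2+]^3[AsO4^3-]^2
Q = (3.71 × 10^-5)^3(6.37 × 10^-4)^2 = 2.1 x 10^-20
Q < Ksp, so no precipitate of Ca3(AsO4)2 forms.

Q ≈ 2.1 × 10^-20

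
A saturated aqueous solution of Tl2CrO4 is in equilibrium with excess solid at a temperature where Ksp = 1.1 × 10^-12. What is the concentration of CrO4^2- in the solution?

[CrO4^2-] ≈ 6.5 × 10^-5 M

Tl2CrO4(s) ⇌ 2 Tl^+ + CrO4^2-
Ksp = [Tl^+]^2[CrO4^2-]
For each mole of Tl2CrO4 that dissolves: [Tl^+] = 2s, [CrO4^2-] = s.
So Ksp = (2s)^2 × s = 4s^3
s = (1.1 × 10^-12 / 4)^(1/3) = 6.50 × 10^-5 M
[CrO4^2-] = s = 6.5 × 10^-5 M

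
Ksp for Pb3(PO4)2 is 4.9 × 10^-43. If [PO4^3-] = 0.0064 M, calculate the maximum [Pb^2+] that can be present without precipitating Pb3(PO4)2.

[Pb^2+] = 2.3e-13 M

Pb3(PO4)2(s) <=> 3 Pb^2+(aq) + 2 PO4^3-(aq)
Ksp = [Pb^2+]^3[PO4^3-]^2
Precipitation begins when Q = Ksp. With [PO4^3-] = 0.0064 M:
4.9 × 10^-43 = (0.0064)^2 × [Pb^2+]^3
[Pb^2+] = (4.9 × 10^-43 / 4.10 × 10^-5)^(1/3) = 2.3 x 10^-13 M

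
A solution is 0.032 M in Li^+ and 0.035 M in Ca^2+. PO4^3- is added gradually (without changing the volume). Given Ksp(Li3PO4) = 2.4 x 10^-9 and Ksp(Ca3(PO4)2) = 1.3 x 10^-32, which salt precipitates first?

Precipitation of each salt starts when its ion product equals its Ksp.
For Li3PO4: 2.4 x 10^-9 = (0.032)^3 × [PO4^3-]  ⇒  [PO4^3-] = 7.3 × 10^-5 M.
For Ca3(PO4)2: 1.3 x 10^-32 = (0.035)^3 × [PO4^3-]^2  ⇒  [PO4^3-] = 1.7 × 10^-14 M.
The salt with the lower threshold [PO4^3-] precipitates first: Ca3(PO4)2.

Ca3(PO4)2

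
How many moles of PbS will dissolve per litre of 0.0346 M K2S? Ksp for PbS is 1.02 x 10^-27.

s = 2.95 × 10^-26 M

PbS(s) <=> Pb^2+ + S^2-
Ksp = [Pb^2+][S^2-]
Let s = moles of PbS that dissolve per litre. [Pb^2+] = s, [S^2-] = 0.0346 + s ≈ 0.0346 (Ksp is small, so little additional dissolves).
Ksp ≈ s × 0.0346
s = 2.95 x 10^-26 M
Check: s = 2.9 x 10^-26 ≪ 0.0346, so the approximation is valid.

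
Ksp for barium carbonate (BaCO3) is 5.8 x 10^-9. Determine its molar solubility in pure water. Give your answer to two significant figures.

BaCO3(s) <=> Ba^2+(aq) + CO3^2-(aq)
Ksp = [Ba^2+][CO3^2-]
Let s = molar solubility. Then [Ba^2+] = s and [CO3^2-] = s.
Ksp = (s)(s) = s^2
s = √(5.8 x 10^-9) = 7.6 × 10^-5 M

s = 7.6e-5 M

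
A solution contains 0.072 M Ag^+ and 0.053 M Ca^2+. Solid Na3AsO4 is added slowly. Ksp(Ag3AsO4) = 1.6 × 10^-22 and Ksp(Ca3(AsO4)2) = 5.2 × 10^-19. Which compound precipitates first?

Precipitation of each salt starts when its ion product equals its Ksp.
For Ag3AsO4: 1.6 × 10^-22 = (0.072)^3 × [AsO4^3-]  ⇒  [AsO4^3-] = 4.3 × 10^-19 M.
For Ca3(AsO4)2: 5.2 × 10^-19 = (0.053)^3 × [AsO4^3-]^2  ⇒  [AsO4^3-] = 5.9 × 10^-8 M.
The salt with the lower threshold [AsO4^3-] precipitates first: Ag3AsO4.

Ag3AsO4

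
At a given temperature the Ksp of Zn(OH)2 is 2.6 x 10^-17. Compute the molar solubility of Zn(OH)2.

Zn(OH)2(s) <=> Zn^2+(aq) + 2 OH^-(aq)
Ksp = [Zn^2+][OH^-]^2
If s mol/L of Zn(OH)2 dissolves, [Zn^2+] = s and [OH^-] = 2s.
So Ksp = s × (2s)^2 = 4s^3
s = (2.6 x 10^-17 / 4)^(1/3) = 1.9 × 10^-6 M

s = 1.9e-6 M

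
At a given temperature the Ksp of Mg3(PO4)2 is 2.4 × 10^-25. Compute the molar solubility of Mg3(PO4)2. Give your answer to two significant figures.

s = 4.7 × 10^-6 M

Mg3(PO4)2(s) ⇌ 3 Mg^2+(aq) + 2 PO4^3-(aq)
Ksp = [Mg^2+]^3[PO4^3-]^2
For each mole of Mg3(PO4)2 that dissolves: [Mg^2+] = 3s, [PO4^3-] = 2s.
Ksp = (3s)^3(2s)^2 = 108s^5
s = (2.4 × 10^-25 / 108)^(1/5) = 4.7 × 10^-6 M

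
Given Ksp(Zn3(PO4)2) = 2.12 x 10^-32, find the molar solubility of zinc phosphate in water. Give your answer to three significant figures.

Zn3(PO4)2(s) ⇌ 3 Zn^2+ + 2 PO4^3-
Ksp = [Zn^2+]^3[PO4^3-]^2
Let s = molar solubility. Then [Zn^2+] = 3s and [PO4^3-] = 2s.
So Ksp = (3s)^3 × (2s)^2 = 108s^5
s = (2.12 x 10^-32 / 108)^(1/5) = 1.81 × 10^-7 M

s = 1.81e-7 M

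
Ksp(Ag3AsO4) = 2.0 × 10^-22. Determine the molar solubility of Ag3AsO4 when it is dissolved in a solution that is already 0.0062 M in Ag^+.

8.4 x 10^-16 M

Ag3AsO4(s) ⇌ 3 Ag^+ + AsO4^3-
Ksp = [Ag^+]^3[AsO4^3-]
Let s be the molar solubility in this solution. [Ag^+] = 0.0062 + 3s ≈ 0.0062, [AsO4^3-] = s (since the Ag^+ already present dominates).
Ksp ≈ (0.0062)^3 × s
s = 8.4 × 10^-16 M
Check: 3s = 2.5 × 10^-15 ≪ 0.0062, so the approximation is valid.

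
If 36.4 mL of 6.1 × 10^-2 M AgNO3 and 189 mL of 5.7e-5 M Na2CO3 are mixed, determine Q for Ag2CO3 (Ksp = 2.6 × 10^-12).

4.6e-9

Total volume = 36.4 + 189 = 225.4 mL.
[Ag^+] = 6.1 × 10^-2 × (36.4/225.4) = 9.85 x 10^-3 M
[CO3^2-] = 5.7 × 10^-5 × (189/225.4) = 4.78 × 10^-5 M
Ag2CO3(s) <=> 2 Ag^+ + CO3^2-, so Q = [Ag^+]^2[CO3^2-]
Q = (9.85 x 10^-3)^2(4.78 × 10^-5) = 4.6 x 10^-9
Q > Ksp, so Ag2CO3 will precipitate.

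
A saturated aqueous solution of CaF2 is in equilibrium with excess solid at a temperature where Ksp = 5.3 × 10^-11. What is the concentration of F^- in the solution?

[F^-] = 4.7 × 10^-4 M

CaF2(s) ⇌ Ca^2+(aq) + 2 F^-(aq)
Ksp = [Ca^2+][F^-]^2
For each mole of CaF2 that dissolves: [Ca^2+] = s, [F^-] = 2s.
Substituting: Ksp = s(2s)^2 = 4s^3
s^3 = 5.3 × 10^-11 / 4, so s = 2.37 x 10^-4 M
[F^-] = 2s = 4.7 × 10^-4 M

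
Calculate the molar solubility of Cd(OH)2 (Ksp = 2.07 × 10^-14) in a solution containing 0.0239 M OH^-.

Cd(OH)2(s) <=> Cd^2+ + 2 OH^-
Ksp = [Cd^2+][OH^-]^2
If s mol/L dissolves here, [Cd^2+] = s, [OH^-] = 0.0239 + 2s ≈ 0.0239 (since the OH^- already present dominates).
Ksp ≈ s × (0.0239)^2
s = 3.62 × 10^-11 M
Check: 2s = 7.2 x 10^-11 ≪ 0.0239, so the approximation is valid.

s ≈ 3.62 x 10^-11 M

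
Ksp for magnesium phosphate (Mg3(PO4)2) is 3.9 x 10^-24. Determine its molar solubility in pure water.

Mg3(PO4)2(s) ⇌ 3 Mg^2+(aq) + 2 PO4^3-(aq)
Ksp = [Mg^2+]^3[PO4^3-]^2
If s mol/L of Mg3(PO4)2 dissolves, [Mg^2+] = 3s and [PO4^3-] = 2s.
Ksp = (3s)^3(2s)^2 = 108s^5
Solving, s = (3.9 x 10^-24/108)^(1/5) = 8.2 × 10^-6 M

s = 8.2e-6 M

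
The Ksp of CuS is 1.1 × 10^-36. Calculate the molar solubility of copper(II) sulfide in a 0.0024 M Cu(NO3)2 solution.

CuS(s) ⇌ Cu^2+(aq) + S^2-(aq)
Ksp = [Cu^2+][S^2-]
Let s = moles of CuS that dissolve per litre. [Cu^2+] = 0.0024 + s ≈ 0.0024, [S^2-] = s (Ksp is small, so little additional dissolves).
Ksp ≈ 0.0024 × s
s = 4.6 x 10^-34 M
Check: s = 4.6 × 10^-34 ≪ 0.0024, so the approximation is valid.

4.6 x 10^-34 M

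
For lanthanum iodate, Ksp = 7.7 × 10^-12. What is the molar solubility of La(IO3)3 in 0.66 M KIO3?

La(IO3)3(s) ⇌ La^3+ + 3 IO3^-
Ksp = [La^3+][IO3^-]^3
Let s be the molar solubility in this solution. [La^3+] = s, [IO3^-] = 0.66 + 3s ≈ 0.66 (Ksp is small, so little additional dissolves).
Ksp ≈ s × (0.66)^3
s = 2.7 x 10^-11 M
Check: 3s = 8.0 × 10^-11 ≪ 0.66, so the approximation is valid.

2.7e-11 M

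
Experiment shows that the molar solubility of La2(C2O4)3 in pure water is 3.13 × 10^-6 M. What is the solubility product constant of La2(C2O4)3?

3.24 × 10^-26

La2(C2O4)3(s) ⇌ 2 La^3+ + 3 C2O4^2-
With molar solubility s: [La^3+] = 2s, [C2O4^2-] = 3s.
Ksp = [La^3+]^2[C2O4^2-]^3
Ksp = (2s)^2(3s)^3 = 108s^5
Ksp = 108 × (3.13 × 10^-6)^5 = 3.24 x 10^-26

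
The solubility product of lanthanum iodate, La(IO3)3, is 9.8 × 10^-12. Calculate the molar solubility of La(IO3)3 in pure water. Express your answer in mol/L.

La(IO3)3(s) ⇌ La^3+ + 3 IO3^-
Ksp = [La^3+][IO3^-]^3
Let s = molar solubility. Then [La^3+] = s and [IO3^-] = 3s.
So Ksp = s × (3s)^3 = 27s^4
s = (9.8 × 10^-12 / 27)^(1/4) = 7.8 x 10^-4 M

7.8e-4 M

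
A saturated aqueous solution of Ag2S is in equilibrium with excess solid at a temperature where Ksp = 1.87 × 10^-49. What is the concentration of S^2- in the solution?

Ag2S(s) <=> 2 Ag^+(aq) + S^2-(aq)
Ksp = [Ag^+]^2[S^2-]
With molar solubility s: [Ag^+] = 2s, [S^2-] = s.
Substituting: Ksp = (2s)^2s = 4s^3
s^3 = 1.87 × 10^-49 / 4, so s = 3.602 × 10^-17 M
[S^2-] = s = 3.60 × 10^-17 M

3.60 × 10^-17 M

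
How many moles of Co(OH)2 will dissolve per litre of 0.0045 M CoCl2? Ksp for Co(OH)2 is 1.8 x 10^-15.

Co(OH)2(s) ⇌ Co^2+ + 2 OH^-
Ksp = [Co^2+][OH^-]^2
If s mol/L dissolves here, [Co^2+] = 0.0045 + s ≈ 0.0045, [OH^-] = 2s (common-ion effect: Co^2+ is already 0.0045 M).
Ksp ≈ 0.0045 × (2s)^2
s = 3.2 x 10^-7 M
Check: s = 3.2 × 10^-7 ≪ 0.0045, so the approximation is valid.

s = 3.2 × 10^-7 M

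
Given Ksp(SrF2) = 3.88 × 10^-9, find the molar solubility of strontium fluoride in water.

s = 9.90 x 10^-4 M

SrF2(s) ⇌ Sr^2+ + 2 F^-
Ksp = [Sr^2+][F^-]^2
Let s = molar solubility. Then [Sr^2+] = s and [F^-] = 2s.
Ksp = s(2s)^2 = 4s^3
s = (3.88 × 10^-9 / 4)^(1/3) = 9.90 x 10^-4 M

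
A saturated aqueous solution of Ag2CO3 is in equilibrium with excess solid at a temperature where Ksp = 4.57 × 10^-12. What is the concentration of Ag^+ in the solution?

Ag2CO3(s) ⇌ 2 Ag^+(aq) + CO3^2-(aq)
Ksp = [Ag^+]^2[CO3^2-]
For each mole of Ag2CO3 that dissolves: [Ag^+] = 2s, [CO3^2-] = s.
Substituting: Ksp = (2s)^2s = 4s^3
Solving, s = (4.57 × 10^-12/4)^(1/3) = 1.045 × 10^-4 M
[Ag^+] = 2s = 2.09 × 10^-4 M

[Ag^+] ≈ 2.09 × 10^-4 M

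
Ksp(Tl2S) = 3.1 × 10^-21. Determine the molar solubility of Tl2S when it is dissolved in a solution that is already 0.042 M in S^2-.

1.4e-10 M

Tl2S(s) ⇌ 2 Tl^+(aq) + S^2-(aq)
Ksp = [Tl^+]^2[S^2-]
Let s be the molar solubility in this solution. [Tl^+] = 2s, [S^2-] = 0.042 + s ≈ 0.042 (common-ion effect: S^2- is already 0.042 M).
Ksp ≈ (2s)^2 × 0.042
s = 1.4 x 10^-10 M
Check: s = 1.4 × 10^-10 ≪ 0.042, so the approximation is valid.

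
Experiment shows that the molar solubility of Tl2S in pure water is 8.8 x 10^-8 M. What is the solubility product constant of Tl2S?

Tl2S(s) ⇌ 2 Tl^+(aq) + S^2-(aq)
If s mol/L of Tl2S dissolves, [Tl^+] = 2s and [S^2-] = s.
Ksp = [Tl^+]^2[S^2-]
So Ksp = (2s)^2 × s = 4s^3
Ksp = 4 × (8.8 × 10^-8)^3 = 2.7 × 10^-21

Ksp ≈ 2.7e-21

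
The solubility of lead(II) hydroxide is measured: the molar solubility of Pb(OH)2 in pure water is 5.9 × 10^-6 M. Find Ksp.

Ksp = 8.2e-16

Pb(OH)2(s) ⇌ Pb^2+ + 2 OH^-
With molar solubility s: [Pb^2+] = s, [OH^-] = 2s.
Ksp = [Pb^2+][OH^-]^2
Substituting: Ksp = s(2s)^2 = 4s^3
With s = 5.9 × 10^-6: Ksp = 8.2 × 10^-16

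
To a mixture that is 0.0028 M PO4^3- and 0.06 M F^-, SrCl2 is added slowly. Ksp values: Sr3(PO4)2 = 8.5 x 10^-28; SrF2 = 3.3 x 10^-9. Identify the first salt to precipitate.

Precipitation of each salt starts when its ion product equals its Ksp.
For Sr3(PO4)2: 8.5 x 10^-28 = (0.0028)^2 × [Sr^2+]^3  ⇒  [Sr^2+] = 4.8 × 10^-8 M.
For SrF2: 3.3 x 10^-9 = (0.06)^2 × [Sr^2+]  ⇒  [Sr^2+] = 9.2 × 10^-7 M.
The salt with the lower threshold [Sr^2+] precipitates first: Sr3(PO4)2.

Sr3(PO4)2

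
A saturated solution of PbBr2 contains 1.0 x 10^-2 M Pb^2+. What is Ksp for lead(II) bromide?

Ksp ≈ 4.0 x 10^-6

PbBr2(s) ⇌ Pb^2+(aq) + 2 Br^-(aq)
Stoichiometry gives [Br^-] = (2/1)[Pb^2+] = 2.00 × 10^-2 M.
Ksp = [Pb^2+][Br^-]^2
Ksp = 1.0 x 10^-2 × (2.00 × 10^-2)^2 = 4.0 × 10^-6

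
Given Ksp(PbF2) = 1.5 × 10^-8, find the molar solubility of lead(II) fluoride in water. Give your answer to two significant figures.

PbF2(s) <=> Pb^2+ + 2 F^-
Ksp = [Pb^2+][F^-]^2
If s mol/L of PbF2 dissolves, [Pb^2+] = s and [F^-] = 2s.
Ksp = s(2s)^2 = 4s^3
s^3 = 1.5 × 10^-8 / 4, so s = 1.6 × 10^-3 M

s ≈ 1.6 × 10^-3 M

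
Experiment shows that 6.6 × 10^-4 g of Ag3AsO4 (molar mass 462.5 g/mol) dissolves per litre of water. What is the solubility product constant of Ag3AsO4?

Ksp ≈ 1.1 × 10^-22

Molar solubility s = (6.6 × 10^-4 g/L) / (462.5 g/mol) = 1.43 × 10^-6 M.
Ag3AsO4(s) <=> 3 Ag^+ + AsO4^3-
If s mol/L of Ag3AsO4 dissolves, [Ag^+] = 3s and [AsO4^3-] = s.
Ksp = [Ag^+]^3[AsO4^3-]
Ksp = (3s)^3s = 27s^4
With s = 1.43 x 10^-6: Ksp = 1.1 x 10^-22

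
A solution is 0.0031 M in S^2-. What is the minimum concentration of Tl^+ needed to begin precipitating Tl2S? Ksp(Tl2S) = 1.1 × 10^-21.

Tl2S(s) ⇌ 2 Tl^+ + S^2-
Ksp = [Tl^+]^2[S^2-]
Precipitation begins when Q = Ksp. With [S^2-] = 0.0031 M:
1.1 × 10^-21 = (0.0031) × [Tl^+]^2
[Tl^+] = (1.1 × 10^-21 / 3.1 x 10^-3)^(1/2) = 6.0 × 10^-10 M

6.0e-10 M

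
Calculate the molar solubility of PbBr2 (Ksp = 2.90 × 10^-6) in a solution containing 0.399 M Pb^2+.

PbBr2(s) <=> Pb^2+(aq) + 2 Br^-(aq)
Ksp = [Pb^2+][Br^-]^2
Let s be the molar solubility in this solution. [Pb^2+] = 0.399 + s ≈ 0.399, [Br^-] = 2s (Ksp is small, so little additional dissolves).
Ksp ≈ 0.399 × (2s)^2
s = 1.35 × 10^-3 M
Check: s = 1.3 × 10^-3 ≪ 0.399, so the approximation is valid.

1.35e-3 M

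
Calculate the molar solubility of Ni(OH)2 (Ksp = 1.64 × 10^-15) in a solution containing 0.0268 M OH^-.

2.28 x 10^-12 M

Ni(OH)2(s) ⇌ Ni^2+(aq) + 2 OH^-(aq)
Ksp = [Ni^2+][OH^-]^2
Let s be the molar solubility in this solution. [Ni^2+] = s, [OH^-] = 0.0268 + 2s ≈ 0.0268 (common-ion effect: OH^- is already 0.0268 M).
Ksp ≈ s × (0.0268)^2
s = 2.28 x 10^-12 M
Check: 2s = 4.6 x 10^-12 ≪ 0.0268, so the approximation is valid.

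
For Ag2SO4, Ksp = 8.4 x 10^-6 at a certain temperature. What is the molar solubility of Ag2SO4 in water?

1.3e-2 M

Ag2SO4(s) ⇌ 2 Ag^+(aq) + SO4^2-(aq)
Ksp = [Ag^+]^2[SO4^2-]
If s mol/L of Ag2SO4 dissolves, [Ag^+] = 2s and [SO4^2-] = s.
Ksp = (2s)^2s = 4s^3
Solving, s = (8.4 x 10^-6/4)^(1/3) = 1.3 × 10^-2 M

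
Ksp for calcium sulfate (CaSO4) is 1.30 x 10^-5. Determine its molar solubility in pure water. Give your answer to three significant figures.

CaSO4(s) ⇌ Ca^2+ + SO4^2-
Ksp = [Ca^2+][SO4^2-]
For each mole of CaSO4 that dissolves: [Ca^2+] = s, [SO4^2-] = s.
Ksp = s × s = s^2
s = (1.30 x 10^-5)^(1/2) = 3.61 × 10^-3 M

s ≈ 3.61 × 10^-3 M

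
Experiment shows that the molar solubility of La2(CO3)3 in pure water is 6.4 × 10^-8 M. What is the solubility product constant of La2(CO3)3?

Ksp = 1.2 x 10^-34

La2(CO3)3(s) <=> 2 La^3+(aq) + 3 CO3^2-(aq)
If s mol/L of La2(CO3)3 dissolves, [La^3+] = 2s and [CO3^2-] = 3s.
Ksp = [La^3+]^2[CO3^2-]^3
So Ksp = (2s)^2 × (3s)^3 = 108s^5
With s = 6.4 × 10^-8: Ksp = 1.2 × 10^-34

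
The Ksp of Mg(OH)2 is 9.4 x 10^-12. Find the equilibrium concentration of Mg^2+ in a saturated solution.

[Mg^2+] ≈ 1.3 × 10^-4 M

Mg(OH)2(s) ⇌ Mg^2+(aq) + 2 OH^-(aq)
Ksp = [Mg^2+][OH^-]^2
Let s = molar solubility. Then [Mg^2+] = s and [OH^-] = 2s.
So Ksp = s × (2s)^2 = 4s^3
s^3 = 9.4 x 10^-12 / 4, so s = 1.33 × 10^-4 M
[Mg^2+] = s = 1.3 × 10^-4 M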